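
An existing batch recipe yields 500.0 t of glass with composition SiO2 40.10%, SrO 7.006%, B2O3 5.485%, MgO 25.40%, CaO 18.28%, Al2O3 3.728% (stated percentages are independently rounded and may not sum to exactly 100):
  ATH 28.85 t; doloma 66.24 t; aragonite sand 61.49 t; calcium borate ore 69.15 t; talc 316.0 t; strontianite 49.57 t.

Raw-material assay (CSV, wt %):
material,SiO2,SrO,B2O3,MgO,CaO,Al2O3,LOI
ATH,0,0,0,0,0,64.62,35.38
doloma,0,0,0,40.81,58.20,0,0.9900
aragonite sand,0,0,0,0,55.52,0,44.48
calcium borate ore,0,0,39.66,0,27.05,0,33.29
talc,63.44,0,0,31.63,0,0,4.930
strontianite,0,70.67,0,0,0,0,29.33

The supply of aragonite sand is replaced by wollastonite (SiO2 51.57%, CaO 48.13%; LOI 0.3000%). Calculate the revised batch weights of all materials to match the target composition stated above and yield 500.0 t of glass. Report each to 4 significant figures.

Revised batch per 500.0 t glass:
  ATH: 28.85 t
  doloma: 91.61 t
  wollastonite: 40.26 t
  calcium borate ore: 69.15 t
  talc: 283.3 t
  strontianite: 49.57 t
Total batch = 562.7 t; LOI loss = 62.76 t

Values along the way are displayed with 4-significant-figure rounding as written. Each numeric step runs at full float precision from start to finish; each reported number carries a single rounding — the derived quantities (LOI, six oxide percentages, the totals, glass mass, the yield) are rebuilt starting from the weights at 500.0 t of glass at exact precision exactly as printed in question or answer.
Target oxide masses per 500.0 t glass:
  SiO2: 40.10% × 500.0 = 200.5 t
  SrO: 7.006% × 500.0 = 35.03 t
  B2O3: 5.485% × 500.0 = 27.42 t
  MgO: 25.40% × 500.0 = 127.0 t
  CaO: 18.28% × 500.0 = 91.40 t
  Al2O3: 3.728% × 500.0 = 18.64 t
Per-oxide balance check from the weights as reported, versus the basis set out (every target is met by its sum net of answer rounding effects):
  SiO2: 40.26·0.5157 + 283.3·0.6344 = 200.5 t (target 200.5 t)
  SrO: 49.57·0.7067 = 35.03 t (target 35.03 t)
  B2O3: 69.15·0.3966 = 27.42 t (target 27.42 t)
  MgO: 91.61·0.4081 + 283.3·0.3163 = 127.0 t (target 127.0 t)
  CaO: 91.61·0.5820 + 40.26·0.4813 + 69.15·0.2705 = 91.40 t (target 91.40 t)
  Al2O3: 28.85·0.6462 = 18.64 t (target 18.64 t)
The glass-mass cross-check: Σ batch − LOI loss = 500.0 t (the targets, summed, come to 500.0 t; basis as stated: 500.0 t — a pure rounding effect).
Adding the batch up: Σ batch = 562.7 t; LOI removed, Σ of batch·LOI: 62.76 t; yield: glass divided by total = 88.85%.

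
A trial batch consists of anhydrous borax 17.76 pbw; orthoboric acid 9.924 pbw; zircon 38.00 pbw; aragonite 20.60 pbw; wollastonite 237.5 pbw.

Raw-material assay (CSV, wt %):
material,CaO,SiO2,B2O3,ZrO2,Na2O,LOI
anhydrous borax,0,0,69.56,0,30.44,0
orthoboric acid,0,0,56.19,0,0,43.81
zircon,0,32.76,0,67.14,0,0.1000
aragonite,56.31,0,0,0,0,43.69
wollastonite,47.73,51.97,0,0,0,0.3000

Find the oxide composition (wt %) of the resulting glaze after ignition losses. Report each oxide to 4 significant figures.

All internal work maintains exact precision through the solve — mid-chain values are printed with 4-significant-digit rounding alongside each step. A single rounding completes each reported result; the derived quantities are rebuilt at full float precision (the five compositions, glass mass, totals, the yield, ignition loss) from the weighed amounts at 309.7 pbw of glass, as set out in the question or the answer.
Delivered oxide masses:
  CaO: 20.60·0.5631 + 237.5·0.4773 = 125.0 pbw
  SiO2: 38.00·0.3276 + 237.5·0.5197 = 135.9 pbw
  B2O3: 17.76·0.6956 + 9.924·0.5619 = 17.93 pbw
  ZrO2: 38.00·0.6714 = 25.51 pbw
  Na2O: 17.76·0.3044 = 5.406 pbw
LOI: 9.924·0.4381 + 38.00·0.001000 + 20.60·0.4369 + 237.5·0.003000 = 14.10 pbw
Resulting glass, batch − LOI: 323.8 − 14.10 = 309.7 pbw (= Σ oxide masses)
each oxide over glass, ×100, is wt %

Glass mass = 309.7 pbw (batch 323.8 − LOI 14.10).
Composition: CaO 40.35%, SiO2 43.88%, B2O3 5.790%, ZrO2 8.238%, Na2O 1.746%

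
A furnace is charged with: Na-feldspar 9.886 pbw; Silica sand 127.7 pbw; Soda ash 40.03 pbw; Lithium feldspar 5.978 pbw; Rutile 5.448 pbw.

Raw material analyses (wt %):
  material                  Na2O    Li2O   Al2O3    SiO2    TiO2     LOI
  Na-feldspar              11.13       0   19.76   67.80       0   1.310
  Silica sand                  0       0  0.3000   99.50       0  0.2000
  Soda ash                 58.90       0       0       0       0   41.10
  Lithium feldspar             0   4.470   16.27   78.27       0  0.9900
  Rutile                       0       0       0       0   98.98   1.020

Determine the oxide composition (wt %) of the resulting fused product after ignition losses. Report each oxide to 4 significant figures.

Values along the way are printed, rounded to 4 significant figures, in the working. The whole derivation maintains full precision all the way through — each reported value is rounded once only. The derived quantities, including the yield, ignition loss, five oxide percentages, glass mass, the totals, are recomputed using the weight values on 172.1 pbw of glass in full float precision precisely as stated by the question or the answer.
Mass of each oxide from the mix:
  Na2O: 9.886·0.1113 + 40.03·0.5890 = 24.68 pbw
  Li2O: 5.978·0.04470 = 0.2672 pbw
  Al2O3: 9.886·0.1976 + 127.7·0.003000 + 5.978·0.1627 = 3.309 pbw
  SiO2: 9.886·0.6780 + 127.7·0.9950 + 5.978·0.7827 = 138.4 pbw
  TiO2: 5.448·0.9898 = 5.392 pbw
LOI: 9.886·0.01310 + 127.7·0.002000 + 40.03·0.4110 + 5.978·0.009900 + 5.448·0.01020 = 16.95 pbw
Glass mass = batch − LOI = 189.0 − 16.95 = 172.1 pbw (consistent with Σ oxide mass)
wt %: oxide over glass, times 100

Glass mass = 172.1 pbw (batch 189.0 − LOI 16.95).
Composition: Na2O 14.34%, Li2O 0.1553%, Al2O3 1.923%, SiO2 80.45%, TiO2 3.133%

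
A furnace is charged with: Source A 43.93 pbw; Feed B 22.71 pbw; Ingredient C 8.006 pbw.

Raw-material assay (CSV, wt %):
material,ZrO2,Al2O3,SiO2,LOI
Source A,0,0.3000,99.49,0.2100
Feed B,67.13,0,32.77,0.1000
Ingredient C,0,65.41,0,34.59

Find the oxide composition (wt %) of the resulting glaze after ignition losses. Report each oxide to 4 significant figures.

Glass mass = 71.76 pbw (batch 74.65 − LOI 2.884).
Composition: ZrO2 21.24%, Al2O3 7.481%, SiO2 71.27%

The whole derivation maintains full float precision from start to finish; values along the way are rounded to 4 significant digits as shown. A single rounding yields every reported result; derived quantities are carried from the batch weights at 71.76 pbw of glass in full float precision (the yield, net glass mass, totals, three oxide percentages, ignition loss) as they appear in either problem or answer.
Per-oxide mass from batch:
  ZrO2: 22.71·0.6713 = 15.25 pbw
  Al2O3: 43.93·0.003000 + 8.006·0.6541 = 5.369 pbw
  SiO2: 43.93·0.9949 + 22.71·0.3277 = 51.15 pbw
LOI: 43.93·0.002100 + 22.71·0.001000 + 8.006·0.3459 = 2.884 pbw
Resulting glass, batch − LOI: 74.65 − 2.884 = 71.76 pbw (= Σ oxide masses)
wt % = oxide mass / glass mass × 100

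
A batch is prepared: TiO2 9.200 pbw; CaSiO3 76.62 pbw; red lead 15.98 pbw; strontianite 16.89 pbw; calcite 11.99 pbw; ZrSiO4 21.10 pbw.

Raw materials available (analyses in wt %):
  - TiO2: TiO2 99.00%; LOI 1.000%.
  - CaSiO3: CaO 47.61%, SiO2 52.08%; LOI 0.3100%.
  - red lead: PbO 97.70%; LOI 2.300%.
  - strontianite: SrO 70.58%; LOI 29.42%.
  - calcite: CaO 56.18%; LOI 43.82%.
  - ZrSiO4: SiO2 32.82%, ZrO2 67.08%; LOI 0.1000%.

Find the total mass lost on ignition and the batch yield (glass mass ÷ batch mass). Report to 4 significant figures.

LOI loss = 10.94 pbw; glass = 140.8 pbw; yield = 92.79%

Each numeric step runs at full precision throughout. Intermediates are shown with 4-significant-figure rounding when written out. A single rounding produces each reported result. The derived quantities, including ignition loss, yield, net glass mass, the totals, six oxide percentages, are recomputed from the batch weights at 140.8 pbw of glass in exact precision as written in the problem or the answer.
Per-material ignition loss:
  TiO2: 9.200 × 0.01000 = 0.09200 pbw
  CaSiO3: 76.62 × 0.003100 = 0.2375 pbw
  red lead: 15.98 × 0.02300 = 0.3675 pbw
  strontianite: 16.89 × 0.2942 = 4.969 pbw
  calcite: 11.99 × 0.4382 = 5.254 pbw
  ZrSiO4: 21.10 × 0.001000 = 0.02110 pbw
Total LOI = 10.94 pbw
Glass = batch − LOI = 151.8 − 10.94 = 140.8 pbw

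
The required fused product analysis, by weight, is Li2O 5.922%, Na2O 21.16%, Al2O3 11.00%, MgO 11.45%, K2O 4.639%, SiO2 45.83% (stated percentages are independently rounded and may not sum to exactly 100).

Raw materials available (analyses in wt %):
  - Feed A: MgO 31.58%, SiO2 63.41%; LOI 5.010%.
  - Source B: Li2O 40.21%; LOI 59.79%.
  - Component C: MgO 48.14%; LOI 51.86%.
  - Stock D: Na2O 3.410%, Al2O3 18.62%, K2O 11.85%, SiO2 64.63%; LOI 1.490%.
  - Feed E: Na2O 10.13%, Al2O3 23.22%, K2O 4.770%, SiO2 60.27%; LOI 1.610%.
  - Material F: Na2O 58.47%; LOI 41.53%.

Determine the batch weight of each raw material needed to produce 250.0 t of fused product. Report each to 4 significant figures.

Batch per 250.0 t fused product:
  Feed A: 49.07 t
  Source B: 36.82 t
  Component C: 27.27 t
  Stock D: 74.12 t
  Feed E: 58.99 t
  Material F: 75.93 t
Total batch = 322.2 t; LOI loss = 72.20 t; yield = 77.59%

Full precision is kept through the solve. In-progress results are displayed rounded to 4 significant figures; each reported number takes exactly one rounding; the derived quantities, including ignition loss, glass mass, the totals, six oxide percentages, the yield, are rebuilt from the weighed amounts at 250.0 t of glass in full precision, as they appear in problem or answer.
Target masses of each oxide per 250.0 t fused product:
  Li2O: 5.922% × 250.0 = 14.80 t
  Na2O: 21.16% × 250.0 = 52.90 t
  Al2O3: 11.00% × 250.0 = 27.50 t
  MgO: 11.45% × 250.0 = 28.62 t
  K2O: 4.639% × 250.0 = 11.60 t
  SiO2: 45.83% × 250.0 = 114.6 t
Checking each oxide sum from the weights as reported, under the basis named above (each sum matches its target mass up to rounding of the answer):
  Li2O: 36.82·0.4021 = 14.81 t (target 14.80 t)
  Na2O: 74.12·0.03410 + 58.99·0.1013 + 75.93·0.5847 = 52.90 t (target 52.90 t)
  Al2O3: 74.12·0.1862 + 58.99·0.2322 = 27.50 t (target 27.50 t)
  MgO: 49.07·0.3158 + 27.27·0.4814 = 28.62 t (target 28.62 t)
  K2O: 74.12·0.1185 + 58.99·0.04770 = 11.60 t (target 11.60 t)
  SiO2: 49.07·0.6341 + 74.12·0.6463 + 58.99·0.6027 = 114.6 t (target 114.6 t)
Glass mass check: batch Σ − ignition loss = 250.0 t (summing oxide targets gives 250.0 t; versus the stated basis of 250.0 t — rounding explains the deltas).
Whole-batch sum: Σ batch = 322.2 t; loss to ignition Σ batch·LOI = 72.20 t; yield, glass over the total, = 77.59%.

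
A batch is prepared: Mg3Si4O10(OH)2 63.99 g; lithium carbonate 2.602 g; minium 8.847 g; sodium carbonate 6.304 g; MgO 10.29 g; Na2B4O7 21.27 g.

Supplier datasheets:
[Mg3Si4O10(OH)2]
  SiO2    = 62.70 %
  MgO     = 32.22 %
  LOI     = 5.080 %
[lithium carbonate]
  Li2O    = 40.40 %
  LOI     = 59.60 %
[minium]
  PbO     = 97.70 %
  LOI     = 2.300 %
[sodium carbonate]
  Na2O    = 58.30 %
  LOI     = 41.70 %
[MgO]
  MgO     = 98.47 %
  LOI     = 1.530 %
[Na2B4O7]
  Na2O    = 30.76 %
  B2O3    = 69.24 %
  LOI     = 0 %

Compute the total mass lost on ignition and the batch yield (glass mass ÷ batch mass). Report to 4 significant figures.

LOI loss = 7.791 g; glass = 105.5 g; yield = 93.12%

Full precision is maintained all the way through; in-progress results appear rounded off to 4 significant digits as written. Every reported value undergoes a single rounding. Derived quantities, including LOI, glass mass, yield, the totals, six oxide percentages, are carried from the batch weights for 105.5 g of glass at full precision as set out in question or answer.
Loss on ignition, line by line:
  Mg3Si4O10(OH)2: 63.99 × 0.05080 = 3.251 g
  lithium carbonate: 2.602 × 0.5960 = 1.551 g
  minium: 8.847 × 0.02300 = 0.2035 g
  sodium carbonate: 6.304 × 0.4170 = 2.629 g
  MgO: 10.29 × 0.01530 = 0.1574 g
  Na2B4O7: 21.27 × 0 = 0 g
Total LOI = 7.791 g
Glass = batch − LOI = 113.3 − 7.791 = 105.5 g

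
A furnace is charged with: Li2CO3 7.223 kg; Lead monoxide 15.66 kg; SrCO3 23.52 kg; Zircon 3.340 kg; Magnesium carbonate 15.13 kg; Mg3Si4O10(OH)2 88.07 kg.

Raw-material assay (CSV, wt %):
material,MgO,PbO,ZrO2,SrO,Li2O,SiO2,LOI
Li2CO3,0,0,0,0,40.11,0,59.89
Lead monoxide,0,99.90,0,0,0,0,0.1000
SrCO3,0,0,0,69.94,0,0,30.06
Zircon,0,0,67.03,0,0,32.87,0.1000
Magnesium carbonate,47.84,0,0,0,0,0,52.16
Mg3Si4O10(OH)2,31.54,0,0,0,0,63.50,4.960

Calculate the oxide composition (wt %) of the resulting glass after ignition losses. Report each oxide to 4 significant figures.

All arithmetic holds full float precision from first step to last. Working values are displayed with 4-significant-figure rounding in the working. Exactly one rounding lands on each reported number; all derived quantities are re-derived from the weighed amounts at 129.3 kg of glass in full precision (net glass mass, yield, the totals, the six compositions, LOI), as written in the question or the answer.
What the batch supplies per oxide:
  MgO: 15.13·0.4784 + 88.07·0.3154 = 35.02 kg
  PbO: 15.66·0.9990 = 15.64 kg
  ZrO2: 3.340·0.6703 = 2.239 kg
  SrO: 23.52·0.6994 = 16.45 kg
  Li2O: 7.223·0.4011 = 2.897 kg
  SiO2: 3.340·0.3287 + 88.07·0.6350 = 57.02 kg
LOI: 7.223·0.5989 + 15.66·0.001000 + 23.52·0.3006 + 3.340·0.001000 + 15.13·0.5216 + 88.07·0.04960 = 23.68 kg
Glass mass = batch − LOI = 152.9 − 23.68 = 129.3 kg (consistent with Σ oxide mass)
wt %: oxide over glass, times 100

Glass mass = 129.3 kg (batch 152.9 − LOI 23.68).
Composition: MgO 27.09%, PbO 12.10%, ZrO2 1.732%, SrO 12.73%, Li2O 2.241%, SiO2 44.11%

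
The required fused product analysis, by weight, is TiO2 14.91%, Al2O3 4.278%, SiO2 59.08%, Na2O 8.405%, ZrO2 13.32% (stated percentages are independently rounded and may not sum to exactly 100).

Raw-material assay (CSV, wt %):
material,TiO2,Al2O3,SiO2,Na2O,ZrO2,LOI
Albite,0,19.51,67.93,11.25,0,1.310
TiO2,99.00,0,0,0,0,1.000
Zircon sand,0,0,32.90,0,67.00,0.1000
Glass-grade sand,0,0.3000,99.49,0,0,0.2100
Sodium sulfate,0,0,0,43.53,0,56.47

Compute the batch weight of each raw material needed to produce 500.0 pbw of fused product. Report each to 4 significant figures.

Batch per 500.0 pbw fused product:
  Albite: 106.7 pbw
  TiO2: 75.30 pbw
  Zircon sand: 99.40 pbw
  Glass-grade sand: 191.2 pbw
  Sodium sulfate: 68.97 pbw
Total batch = 541.6 pbw; LOI loss = 41.60 pbw; yield = 92.32%

Each numeric step runs at full float precision end to end; mid-chain values are displayed rounded to four significant digits as written. Exactly one rounding is applied to each reported value; derived quantities are recomputed at exact precision (yield, ignition loss, the totals, glass mass, five oxide percentages) from the weighed amounts on 500.0 pbw of glass as given in the problem or the answer.
Target oxide masses per 500.0 pbw fused product:
  TiO2: 14.91% × 500.0 = 74.55 pbw
  Al2O3: 4.278% × 500.0 = 21.39 pbw
  SiO2: 59.08% × 500.0 = 295.4 pbw
  Na2O: 8.405% × 500.0 = 42.02 pbw
  ZrO2: 13.32% × 500.0 = 66.60 pbw
A balance pass over the oxides, given the weights on record, for the quoted basis mass (summed amounts equal target values within answer rounding):
  TiO2: 75.30·0.9900 = 74.55 pbw (target 74.55 pbw)
  Al2O3: 106.7·0.1951 + 191.2·0.003000 = 21.39 pbw (target 21.39 pbw)
  SiO2: 106.7·0.6793 + 99.40·0.3290 + 191.2·0.9949 = 295.4 pbw (target 295.4 pbw)
  Na2O: 106.7·0.1125 + 68.97·0.4353 = 42.03 pbw (target 42.02 pbw)
  ZrO2: 99.40·0.6700 = 66.60 pbw (target 66.60 pbw)
Glass mass check: batch Σ − ignition loss = 500.0 pbw (targets for the oxides total 500.0 pbw; with the basis standing at 500.0 pbw — any gap is answer rounding).
Whole-batch sum: Σ batch = 541.6 pbw; LOI removed, Σ of batch·LOI: 41.60 pbw; as yield: glass ÷ batch → 92.32%.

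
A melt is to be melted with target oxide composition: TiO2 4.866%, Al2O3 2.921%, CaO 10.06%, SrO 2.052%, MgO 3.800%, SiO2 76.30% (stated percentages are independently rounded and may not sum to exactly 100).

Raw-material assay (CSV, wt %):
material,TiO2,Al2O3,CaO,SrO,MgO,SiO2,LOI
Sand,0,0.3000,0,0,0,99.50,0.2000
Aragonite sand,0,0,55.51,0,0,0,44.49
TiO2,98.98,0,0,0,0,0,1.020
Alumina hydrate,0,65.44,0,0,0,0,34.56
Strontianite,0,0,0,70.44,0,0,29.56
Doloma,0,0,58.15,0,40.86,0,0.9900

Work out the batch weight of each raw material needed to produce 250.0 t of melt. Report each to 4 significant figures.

Batch per 250.0 t melt:
  Sand: 191.7 t
  Aragonite sand: 20.95 t
  TiO2: 12.29 t
  Alumina hydrate: 10.28 t
  Strontianite: 7.283 t
  Doloma: 23.25 t
Total batch = 265.8 t; LOI loss = 15.77 t; yield = 94.07%

Values along the way appear (rounded to 4 significant digits) as written — every computation holds full precision in all steps — every reported result is rounded once only. The derived quantities are recomputed starting from the weights per 250.0 t of glass at exact precision (six oxide percentages, yield, the totals, glass mass, ignition loss), as quoted within either problem or answer.
The oxide mass targets at 250.0 t melt:
  TiO2: 4.866% × 250.0 = 12.16 t
  Al2O3: 2.921% × 250.0 = 7.302 t
  CaO: 10.06% × 250.0 = 25.15 t
  SrO: 2.052% × 250.0 = 5.130 t
  MgO: 3.800% × 250.0 = 9.500 t
  SiO2: 76.30% × 250.0 = 190.8 t
Oxide-by-oxide audit given the weights on record, under the basis named above (each sum matches its target mass within answer rounding):
  TiO2: 12.29·0.9898 = 12.16 t (target 12.16 t)
  Al2O3: 191.7·0.003000 + 10.28·0.6544 = 7.302 t (target 7.302 t)
  CaO: 20.95·0.5551 + 23.25·0.5815 = 25.15 t (target 25.15 t)
  SrO: 7.283·0.7044 = 5.130 t (target 5.130 t)
  MgO: 23.25·0.4086 = 9.500 t (target 9.500 t)
  SiO2: 191.7·0.9950 = 190.7 t (target 190.8 t)
Glass-mass bookkeeping: batch total minus LOI = 250.0 t (oxide target masses add up to 250.0 t; basis as stated: 250.0 t — rounding explains the deltas).
Summing the batch: Σ batch = 265.8 t; ignition loss, Σ(batch × LOI) = 15.77 t; yield = glass ÷ total batch = 94.07%.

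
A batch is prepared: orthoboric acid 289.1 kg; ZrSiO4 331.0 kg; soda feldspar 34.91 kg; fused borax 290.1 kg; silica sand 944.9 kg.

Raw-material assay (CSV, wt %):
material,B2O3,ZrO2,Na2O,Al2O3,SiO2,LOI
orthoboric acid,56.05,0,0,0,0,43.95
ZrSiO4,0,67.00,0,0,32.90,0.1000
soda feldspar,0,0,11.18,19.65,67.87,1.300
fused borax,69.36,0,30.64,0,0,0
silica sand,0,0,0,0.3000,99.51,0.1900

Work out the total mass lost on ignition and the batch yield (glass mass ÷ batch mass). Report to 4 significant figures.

Each numeric step keeps full float precision at every stage; intermediates appear rounded off to 4 significant figures across the worked steps; a single rounding completes every reported value — all derived quantities (LOI, glass mass, totals, the five compositions, the yield) are recomputed from the batch weights for 1760 kg of glass at full precision, precisely as stated by either problem or answer.
Per-material ignition loss:
  orthoboric acid: 289.1 × 0.4395 = 127.1 kg
  ZrSiO4: 331.0 × 0.001000 = 0.3310 kg
  soda feldspar: 34.91 × 0.01300 = 0.4538 kg
  fused borax: 290.1 × 0 = 0 kg
  silica sand: 944.9 × 0.001900 = 1.795 kg
Total LOI = 129.6 kg
Glass = batch − LOI = 1890 − 129.6 = 1760 kg

LOI loss = 129.6 kg; glass = 1760 kg; yield = 93.14%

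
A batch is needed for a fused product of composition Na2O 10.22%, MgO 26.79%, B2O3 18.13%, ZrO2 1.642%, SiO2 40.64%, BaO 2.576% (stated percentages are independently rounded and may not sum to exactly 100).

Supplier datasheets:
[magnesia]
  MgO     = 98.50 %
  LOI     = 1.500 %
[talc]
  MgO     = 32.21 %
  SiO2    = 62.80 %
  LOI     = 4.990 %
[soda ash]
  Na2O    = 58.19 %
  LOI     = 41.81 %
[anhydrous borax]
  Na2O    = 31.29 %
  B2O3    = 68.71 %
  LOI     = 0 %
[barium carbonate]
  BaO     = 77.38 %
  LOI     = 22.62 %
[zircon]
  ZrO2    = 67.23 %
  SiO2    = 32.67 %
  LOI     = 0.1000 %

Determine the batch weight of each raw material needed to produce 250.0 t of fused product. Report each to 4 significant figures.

The intermediate values are displayed (rounded to 4 significant digits) alongside each step. All internal work holds exact precision throughout — a single rounding completes each reported value — all derived quantities are recomputed at exact precision (totals, net glass mass, ignition loss, the six compositions, the yield) using the weight values on 250.0 t of glass, precisely as stated by the problem or the answer.
The oxide mass targets at 250.0 t fused product:
  Na2O: 10.22% × 250.0 = 25.55 t
  MgO: 26.79% × 250.0 = 66.97 t
  B2O3: 18.13% × 250.0 = 45.32 t
  ZrO2: 1.642% × 250.0 = 4.105 t
  SiO2: 40.64% × 250.0 = 101.6 t
  BaO: 2.576% × 250.0 = 6.440 t
Oxide-by-oxide audit applying the batch weights above, for the quoted basis mass (sums match the target masses exact up to rounding of places):
  Na2O: 8.437·0.5819 + 65.97·0.3129 = 25.55 t (target 25.55 t)
  MgO: 16.13·0.9850 + 158.6·0.3221 = 66.97 t (target 66.97 t)
  B2O3: 65.97·0.6871 = 45.33 t (target 45.32 t)
  ZrO2: 6.106·0.6723 = 4.105 t (target 4.105 t)
  SiO2: 158.6·0.6280 + 6.106·0.3267 = 101.6 t (target 101.6 t)
  BaO: 8.323·0.7738 = 6.440 t (target 6.440 t)
Glass mass check: the batch minus its LOI: 250.0 t (summing oxide targets gives 250.0 t; with the basis standing at 250.0 t — differing by rounding only).
Whole-batch sum: Σ batch = 263.6 t; ignition loss, Σ(batch × LOI) = 13.57 t; yield = glass ÷ total batch = 94.85%.

Batch per 250.0 t fused product:
  magnesia: 16.13 t
  talc: 158.6 t
  soda ash: 8.437 t
  anhydrous borax: 65.97 t
  barium carbonate: 8.323 t
  zircon: 6.106 t
Total batch = 263.6 t; LOI loss = 13.57 t; yield = 94.85%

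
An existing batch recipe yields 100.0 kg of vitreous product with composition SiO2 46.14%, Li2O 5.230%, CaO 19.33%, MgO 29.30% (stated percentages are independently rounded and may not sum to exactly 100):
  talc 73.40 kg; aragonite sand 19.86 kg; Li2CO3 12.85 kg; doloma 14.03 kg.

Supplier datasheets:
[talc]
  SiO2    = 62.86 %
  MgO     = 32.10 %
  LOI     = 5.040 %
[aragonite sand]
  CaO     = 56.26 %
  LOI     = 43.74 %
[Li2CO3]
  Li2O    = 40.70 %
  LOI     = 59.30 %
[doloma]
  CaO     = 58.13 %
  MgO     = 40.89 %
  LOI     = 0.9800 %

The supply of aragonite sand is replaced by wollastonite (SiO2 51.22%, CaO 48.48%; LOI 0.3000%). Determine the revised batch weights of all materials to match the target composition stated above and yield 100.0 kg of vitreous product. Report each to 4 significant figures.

The intermediate values are shown, rounded to four significant digits, alongside each step; all arithmetic holds full float precision at every stage; each reported value receives exactly one rounding — all derived quantities are re-derived from the weighed amounts on 100.0 kg of glass at full precision (the totals, the four compositions, net glass mass, LOI, yield), as they appear in the question or the answer.
Per-oxide target masses for 100.0 kg vitreous product:
  SiO2: 46.14% × 100.0 = 46.14 kg
  Li2O: 5.230% × 100.0 = 5.230 kg
  CaO: 19.33% × 100.0 = 19.33 kg
  MgO: 29.30% × 100.0 = 29.30 kg
Verifying the oxide balance working from each reported weight, under the basis named above (every target is met by its sum up to rounding of the answer):
  SiO2: 62.77·0.6286 + 13.04·0.5122 = 46.14 kg (target 46.14 kg)
  Li2O: 12.85·0.4070 = 5.230 kg (target 5.230 kg)
  CaO: 13.04·0.4848 + 22.38·0.5813 = 19.33 kg (target 19.33 kg)
  MgO: 62.77·0.3210 + 22.38·0.4089 = 29.30 kg (target 29.30 kg)
Consistency of the glass mass: total batch − LOI = 100.0 kg (targets for the oxides total 100.0 kg; versus the stated basis of 100.0 kg — gaps are rounding artifacts).
Batch grand total — Σ batch = 111.0 kg; LOI removed, Σ of batch·LOI: 11.04 kg; as yield: glass ÷ batch → 90.06%.

Revised batch per 100.0 kg vitreous product:
  talc: 62.77 kg
  wollastonite: 13.04 kg
  Li2CO3: 12.85 kg
  doloma: 22.38 kg
Total batch = 111.0 kg; LOI loss = 11.04 kg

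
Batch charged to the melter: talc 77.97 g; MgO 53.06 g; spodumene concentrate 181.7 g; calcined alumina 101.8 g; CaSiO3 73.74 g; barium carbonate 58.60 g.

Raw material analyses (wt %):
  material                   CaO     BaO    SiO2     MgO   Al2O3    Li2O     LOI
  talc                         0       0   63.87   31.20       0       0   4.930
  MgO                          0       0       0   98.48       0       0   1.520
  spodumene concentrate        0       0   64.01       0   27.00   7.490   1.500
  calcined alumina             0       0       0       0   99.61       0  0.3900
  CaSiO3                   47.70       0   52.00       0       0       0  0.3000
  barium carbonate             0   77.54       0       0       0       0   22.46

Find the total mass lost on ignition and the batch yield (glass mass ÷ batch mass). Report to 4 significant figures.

LOI loss = 21.16 g; glass = 525.7 g; yield = 96.13%

Every computation keeps full precision through every step — the intermediate values are printed (rounded to 4 significant figures) between the steps — each reported figure receives exactly one rounding. Derived quantities, which include the six compositions, the yield, glass mass, the totals, LOI, are re-derived at full float precision, as given in either problem or answer, using the weight values per 525.7 g of glass.
Per-material ignition loss:
  talc: 77.97 × 0.04930 = 3.844 g
  MgO: 53.06 × 0.01520 = 0.8065 g
  spodumene concentrate: 181.7 × 0.01500 = 2.725 g
  calcined alumina: 101.8 × 0.003900 = 0.3970 g
  CaSiO3: 73.74 × 0.003000 = 0.2212 g
  barium carbonate: 58.60 × 0.2246 = 13.16 g
Total LOI = 21.16 g
Glass = batch − LOI = 546.9 − 21.16 = 525.7 g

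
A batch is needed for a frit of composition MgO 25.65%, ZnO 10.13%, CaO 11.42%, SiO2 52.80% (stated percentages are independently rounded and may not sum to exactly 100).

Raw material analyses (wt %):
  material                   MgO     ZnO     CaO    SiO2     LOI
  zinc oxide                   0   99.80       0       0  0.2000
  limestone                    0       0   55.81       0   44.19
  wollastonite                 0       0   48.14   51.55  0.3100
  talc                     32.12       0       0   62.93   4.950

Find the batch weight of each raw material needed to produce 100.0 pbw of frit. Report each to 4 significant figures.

Intermediates are displayed, rounded to four significant figures, as written. The whole derivation runs at exact precision from start to finish — each reported result receives exactly one rounding. The derived quantities (ignition loss, yield, four oxide percentages, totals, glass mass) are carried using the weight values on 100.0 pbw of glass at full precision, as set out in the question or the answer.
Oxide mass targets, per 100.0 pbw frit:
  MgO: 25.65% × 100.0 = 25.65 pbw
  ZnO: 10.13% × 100.0 = 10.13 pbw
  CaO: 11.42% × 100.0 = 11.42 pbw
  SiO2: 52.80% × 100.0 = 52.80 pbw
Balance tally, oxide-wise, using the reported weights, per the basis as stated (summed amounts equal target values inside rounding margins):
  MgO: 79.86·0.3212 = 25.65 pbw (target 25.65 pbw)
  ZnO: 10.15·0.9980 = 10.13 pbw (target 10.13 pbw)
  CaO: 16.20·0.5581 + 4.939·0.4814 = 11.42 pbw (target 11.42 pbw)
  SiO2: 4.939·0.5155 + 79.86·0.6293 = 52.80 pbw (target 52.80 pbw)
Glass-mass sanity pass: net batch after ignition = 100.0 pbw (oxide target masses add up to 100.0 pbw; stated basis 100.0 pbw — differing by rounding only).
Batch total: Σ batch = 111.1 pbw; LOI loss = Σ batch·LOI = 11.15 pbw; the yield ratio, glass ÷ batch: 89.97%.

Batch per 100.0 pbw frit:
  zinc oxide: 10.15 pbw
  limestone: 16.20 pbw
  wollastonite: 4.939 pbw
  talc: 79.86 pbw
Total batch = 111.1 pbw; LOI loss = 11.15 pbw; yield = 89.97%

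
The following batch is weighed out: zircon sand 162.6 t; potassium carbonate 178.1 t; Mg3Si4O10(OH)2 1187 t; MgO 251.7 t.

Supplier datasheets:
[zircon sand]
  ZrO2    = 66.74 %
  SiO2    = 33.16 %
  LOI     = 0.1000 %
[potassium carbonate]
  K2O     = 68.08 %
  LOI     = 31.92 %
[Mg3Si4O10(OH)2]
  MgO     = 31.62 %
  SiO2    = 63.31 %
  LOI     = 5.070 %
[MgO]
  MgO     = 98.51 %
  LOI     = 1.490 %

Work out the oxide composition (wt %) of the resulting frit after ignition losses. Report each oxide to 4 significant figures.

Mid-chain values appear rounded to four significant digits as written; the whole derivation runs at full precision throughout; every reported figure takes exactly one rounding; all derived quantities (the yield, the four compositions, glass mass, totals, ignition loss) are carried starting from the weights on 1658 t of glass at exact precision as they appear in the problem or answer text.
Oxide masses out of the charge:
  MgO: 1187·0.3162 + 251.7·0.9851 = 623.3 t
  ZrO2: 162.6·0.6674 = 108.5 t
  K2O: 178.1·0.6808 = 121.3 t
  SiO2: 162.6·0.3316 + 1187·0.6331 = 805.4 t
LOI: 162.6·0.001000 + 178.1·0.3192 + 1187·0.05070 + 251.7·0.01490 = 120.9 t
The glass mass, total less LOI, = 1779 − 120.9 = 1658 t (the oxide masses sum to this)
percent by weight: oxide/glass ×100

Glass mass = 1658 t (batch 1779 − LOI 120.9).
Composition: MgO 37.58%, ZrO2 6.543%, K2O 7.311%, SiO2 48.56%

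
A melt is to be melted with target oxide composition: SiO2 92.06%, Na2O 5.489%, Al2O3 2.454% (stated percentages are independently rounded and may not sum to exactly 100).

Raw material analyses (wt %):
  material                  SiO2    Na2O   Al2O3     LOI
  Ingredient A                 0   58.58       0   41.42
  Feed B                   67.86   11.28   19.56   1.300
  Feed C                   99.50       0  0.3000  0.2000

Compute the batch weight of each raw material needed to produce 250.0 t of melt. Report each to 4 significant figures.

Batch per 250.0 t melt:
  Ingredient A: 18.01 t
  Feed B: 28.11 t
  Feed C: 212.1 t
Total batch = 258.2 t; LOI loss = 8.249 t; yield = 96.81%

Working values are printed, with 4-significant-digit rounding, within the worked lines; all arithmetic holds exact precision end to end. Each reported value is rounded exactly once — the derived quantities (totals, net glass mass, the yield, ignition loss, the three compositions) are recomputed using the weight values for 250.0 t of glass in full float precision exactly as printed in the question or the answer.
Target masses of each oxide per 250.0 t melt:
  SiO2: 92.06% × 250.0 = 230.2 t
  Na2O: 5.489% × 250.0 = 13.72 t
  Al2O3: 2.454% × 250.0 = 6.135 t
Oxide-by-oxide audit with the batch weights as given, at the basis given (every target is met by its sum exact up to rounding of places):
  SiO2: 28.11·0.6786 + 212.1·0.9950 = 230.1 t (target 230.2 t)
  Na2O: 18.01·0.5858 + 28.11·0.1128 = 13.72 t (target 13.72 t)
  Al2O3: 28.11·0.1956 + 212.1·0.003000 = 6.135 t (target 6.135 t)
Glass-mass bookkeeping: total batch − LOI = 250.0 t (the targets, summed, come to 250.0 t; versus the stated basis of 250.0 t — any gap is answer rounding).
Batch total: Σ batch = 258.2 t; ignition loss, Σ(batch × LOI) = 8.249 t; yield: glass divided by total = 96.81%.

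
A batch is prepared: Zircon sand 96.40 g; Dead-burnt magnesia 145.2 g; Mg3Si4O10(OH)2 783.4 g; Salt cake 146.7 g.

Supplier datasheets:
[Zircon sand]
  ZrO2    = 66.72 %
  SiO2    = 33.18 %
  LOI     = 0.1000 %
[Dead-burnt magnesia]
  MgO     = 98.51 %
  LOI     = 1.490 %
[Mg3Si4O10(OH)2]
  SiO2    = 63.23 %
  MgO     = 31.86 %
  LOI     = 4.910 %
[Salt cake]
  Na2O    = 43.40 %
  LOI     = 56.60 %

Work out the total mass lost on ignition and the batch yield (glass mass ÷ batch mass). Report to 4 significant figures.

Mid-chain values appear (rounded to four significant digits) alongside each step; the working math holds full precision end to end — each reported value is rounded just once. All derived quantities (totals, the four compositions, the yield, ignition loss, glass mass) are computed at exact precision from the weighed amounts per 1048 g of glass, as set out in question or answer.
Each material's LOI contribution:
  Zircon sand: 96.40 × 0.001000 = 0.09640 g
  Dead-burnt magnesia: 145.2 × 0.01490 = 2.163 g
  Mg3Si4O10(OH)2: 783.4 × 0.04910 = 38.46 g
  Salt cake: 146.7 × 0.5660 = 83.03 g
Total LOI = 123.8 g
Glass = batch − LOI = 1172 − 123.8 = 1048 g

LOI loss = 123.8 g; glass = 1048 g; yield = 89.44%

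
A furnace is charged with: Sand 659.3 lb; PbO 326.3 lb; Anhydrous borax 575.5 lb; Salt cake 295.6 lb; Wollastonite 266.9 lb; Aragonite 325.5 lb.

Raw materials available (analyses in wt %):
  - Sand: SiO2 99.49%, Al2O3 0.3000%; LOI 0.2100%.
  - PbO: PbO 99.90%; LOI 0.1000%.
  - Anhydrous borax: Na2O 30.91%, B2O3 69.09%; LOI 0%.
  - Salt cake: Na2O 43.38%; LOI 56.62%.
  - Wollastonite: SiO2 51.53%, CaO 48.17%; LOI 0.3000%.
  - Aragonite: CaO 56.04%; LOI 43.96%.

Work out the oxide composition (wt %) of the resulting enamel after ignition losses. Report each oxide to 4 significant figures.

Glass mass = 2136 lb (batch 2449 − LOI 313.0).
Composition: SiO2 37.15%, Na2O 14.33%, PbO 15.26%, Al2O3 0.09259%, CaO 14.56%, B2O3 18.61%

Every computation runs at full float precision throughout. The intermediate values appear (rounded to four significant digits) as written — exactly one rounding is applied to every reported result; all derived quantities, including the six compositions, ignition loss, net glass mass, yield, totals, are rebuilt using the weight values for 2136 lb of glass in full precision as written in the question or the answer.
Mass of each oxide from the mix:
  SiO2: 659.3·0.9949 + 266.9·0.5153 = 793.5 lb
  Na2O: 575.5·0.3091 + 295.6·0.4338 = 306.1 lb
  PbO: 326.3·0.9990 = 326.0 lb
  Al2O3: 659.3·0.003000 = 1.978 lb
  CaO: 266.9·0.4817 + 325.5·0.5604 = 311.0 lb
  B2O3: 575.5·0.6909 = 397.6 lb
LOI: 659.3·0.002100 + 326.3·0.001000 + 295.6·0.5662 + 266.9·0.003000 + 325.5·0.4396 = 313.0 lb
Glass = total batch minus LOI = 2449 − 313.0 = 2136 lb (matching Σ of the oxides)
wt %: oxide over glass, times 100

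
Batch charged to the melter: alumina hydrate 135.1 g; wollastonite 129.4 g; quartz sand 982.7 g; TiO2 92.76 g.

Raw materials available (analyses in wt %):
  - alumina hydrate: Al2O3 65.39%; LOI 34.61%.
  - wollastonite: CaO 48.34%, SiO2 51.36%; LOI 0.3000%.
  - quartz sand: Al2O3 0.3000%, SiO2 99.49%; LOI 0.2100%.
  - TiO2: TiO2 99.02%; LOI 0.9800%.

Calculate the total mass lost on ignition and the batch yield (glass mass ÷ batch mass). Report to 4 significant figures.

LOI loss = 50.12 g; glass = 1290 g; yield = 96.26%

In-progress results appear rounded to four significant figures as written — every computation carries full float precision end to end. Every reported number takes exactly one rounding — the derived quantities (yield, the four compositions, the totals, glass mass, LOI) are recomputed starting from the weights at 1290 g of glass at full float precision, as written in the problem or answer text.
Per-material ignition loss:
  alumina hydrate: 135.1 × 0.3461 = 46.76 g
  wollastonite: 129.4 × 0.003000 = 0.3882 g
  quartz sand: 982.7 × 0.002100 = 2.064 g
  TiO2: 92.76 × 0.009800 = 0.9090 g
Total LOI = 50.12 g
Glass = batch − LOI = 1340 − 50.12 = 1290 g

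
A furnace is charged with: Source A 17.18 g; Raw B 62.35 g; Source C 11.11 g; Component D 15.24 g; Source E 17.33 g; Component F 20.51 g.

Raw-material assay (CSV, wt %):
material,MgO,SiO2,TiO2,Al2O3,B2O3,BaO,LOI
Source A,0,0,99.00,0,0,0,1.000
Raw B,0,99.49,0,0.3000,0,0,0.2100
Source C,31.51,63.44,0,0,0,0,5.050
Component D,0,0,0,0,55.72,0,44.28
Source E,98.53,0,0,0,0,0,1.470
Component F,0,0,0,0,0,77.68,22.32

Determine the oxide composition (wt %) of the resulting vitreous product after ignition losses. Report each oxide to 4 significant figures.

Glass mass = 131.3 g (batch 143.7 − LOI 12.44).
Composition: MgO 15.67%, SiO2 52.62%, TiO2 12.96%, Al2O3 0.1425%, B2O3 6.469%, BaO 12.14%

The intermediate values are printed (rounded to 4 significant digits) alongside each step — the whole derivation holds exact precision through every step. A single rounding completes each reported figure. All derived quantities are re-derived in full float precision (totals, yield, LOI, the six compositions, glass mass) from the weighed amounts per 131.3 g of glass, as they appear in problem or answer.
Oxide masses out of the charge:
  MgO: 11.11·0.3151 + 17.33·0.9853 = 20.58 g
  SiO2: 62.35·0.9949 + 11.11·0.6344 = 69.08 g
  TiO2: 17.18·0.9900 = 17.01 g
  Al2O3: 62.35·0.003000 = 0.1871 g
  B2O3: 15.24·0.5572 = 8.492 g
  BaO: 20.51·0.7768 = 15.93 g
LOI: 17.18·0.01000 + 62.35·0.002100 + 11.11·0.05050 + 15.24·0.4428 + 17.33·0.01470 + 20.51·0.2232 = 12.44 g
Glass mass = batch − LOI = 143.7 − 12.44 = 131.3 g (equal to the oxide-mass sum)
percent by weight: oxide/glass ×100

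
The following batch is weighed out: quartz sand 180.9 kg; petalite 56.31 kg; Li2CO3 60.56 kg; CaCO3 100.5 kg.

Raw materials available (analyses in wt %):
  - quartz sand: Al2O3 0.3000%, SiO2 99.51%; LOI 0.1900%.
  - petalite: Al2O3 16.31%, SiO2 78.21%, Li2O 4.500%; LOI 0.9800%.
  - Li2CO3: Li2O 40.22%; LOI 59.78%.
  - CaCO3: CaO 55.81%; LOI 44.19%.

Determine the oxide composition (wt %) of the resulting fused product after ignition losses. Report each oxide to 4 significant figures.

Glass mass = 316.8 kg (batch 398.3 − LOI 81.51).
Composition: Al2O3 3.071%, SiO2 70.73%, Li2O 8.489%, CaO 17.71%

In-progress results appear rounded to four significant figures at each printed step — all arithmetic runs at full float precision at every stage — each reported result sees exactly one rounding. All derived quantities (glass mass, ignition loss, the yield, totals, the four compositions) are recomputed starting from the weights for 316.8 kg of glass at exact precision, as they appear in either problem or answer.
Mass of each oxide from the mix:
  Al2O3: 180.9·0.003000 + 56.31·0.1631 = 9.727 kg
  SiO2: 180.9·0.9951 + 56.31·0.7821 = 224.1 kg
  Li2O: 56.31·0.04500 + 60.56·0.4022 = 26.89 kg
  CaO: 100.5·0.5581 = 56.09 kg
LOI: 180.9·0.001900 + 56.31·0.009800 + 60.56·0.5978 + 100.5·0.4419 = 81.51 kg
Glass = total batch minus LOI = 398.3 − 81.51 = 316.8 kg (the oxide masses sum to this)
wt % = oxide mass / glass mass × 100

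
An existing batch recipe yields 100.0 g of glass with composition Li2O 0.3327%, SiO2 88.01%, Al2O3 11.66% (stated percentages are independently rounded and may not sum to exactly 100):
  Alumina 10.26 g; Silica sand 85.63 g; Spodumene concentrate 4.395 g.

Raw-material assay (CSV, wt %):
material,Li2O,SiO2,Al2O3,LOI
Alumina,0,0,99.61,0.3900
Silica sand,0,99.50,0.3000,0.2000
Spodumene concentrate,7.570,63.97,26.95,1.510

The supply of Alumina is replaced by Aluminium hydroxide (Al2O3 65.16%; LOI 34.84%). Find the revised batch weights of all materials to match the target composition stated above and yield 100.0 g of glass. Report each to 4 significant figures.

In-progress results are displayed with 4-significant-figure rounding as written. The working math runs at full float precision at each step — each reported value carries a single rounding. Derived quantities (the three compositions, LOI, net glass mass, totals, the yield) are computed from the weighed amounts per 100.0 g of glass in full float precision as given in question or answer.
Oxide mass targets, per 100.0 g glass:
  Li2O: 0.3327% × 100.0 = 0.3327 g
  SiO2: 88.01% × 100.0 = 88.01 g
  Al2O3: 11.66% × 100.0 = 11.66 g
Oxide-by-oxide audit applying the batch weights above, for the quoted basis mass (delivered sums recover each target once rounding is allowed for):
  Li2O: 4.395·0.07570 = 0.3327 g (target 0.3327 g)
  SiO2: 85.63·0.9950 + 4.395·0.6397 = 88.01 g (target 88.01 g)
  Al2O3: 15.68·0.6516 + 85.63·0.003000 + 4.395·0.2695 = 11.66 g (target 11.66 g)
Glass-mass bookkeeping: Σ batch − LOI loss = 100.0 g (the Σ of target masses is 100.0 g; with the basis standing at 100.0 g — a pure rounding effect).
Total batch = Σ batch = 105.7 g; the LOI term Σ batch·LOI equals 5.701 g; yield: glass divided by total = 94.61%.

Revised batch per 100.0 g glass:
  Aluminium hydroxide: 15.68 g
  Silica sand: 85.63 g
  Spodumene concentrate: 4.395 g
Total batch = 105.7 g; LOI loss = 5.701 g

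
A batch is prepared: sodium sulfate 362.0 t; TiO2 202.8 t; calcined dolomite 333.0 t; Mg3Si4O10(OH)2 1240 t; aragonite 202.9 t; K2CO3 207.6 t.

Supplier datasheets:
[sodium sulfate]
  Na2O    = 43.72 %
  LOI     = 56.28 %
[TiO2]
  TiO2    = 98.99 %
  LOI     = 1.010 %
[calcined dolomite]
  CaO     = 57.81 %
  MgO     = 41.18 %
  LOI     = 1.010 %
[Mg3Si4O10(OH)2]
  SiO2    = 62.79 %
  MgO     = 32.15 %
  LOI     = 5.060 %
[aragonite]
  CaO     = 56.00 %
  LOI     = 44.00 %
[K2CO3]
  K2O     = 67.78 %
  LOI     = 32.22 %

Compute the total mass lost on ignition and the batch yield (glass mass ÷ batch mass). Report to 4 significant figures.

LOI loss = 428.1 t; glass = 2120 t; yield = 83.20%

All internal work keeps full float precision at each step; working values appear, rounded to four significant digits, as written; each reported number is rounded a single time; the derived quantities, which include LOI, yield, six oxide percentages, totals, glass mass, are re-derived at full precision, exactly as printed in question or answer, using the weight values at 2120 t of glass.
Per-material ignition loss:
  sodium sulfate: 362.0 × 0.5628 = 203.7 t
  TiO2: 202.8 × 0.01010 = 2.048 t
  calcined dolomite: 333.0 × 0.01010 = 3.363 t
  Mg3Si4O10(OH)2: 1240 × 0.05060 = 62.74 t
  aragonite: 202.9 × 0.4400 = 89.28 t
  K2CO3: 207.6 × 0.3222 = 66.89 t
Total LOI = 428.1 t
Glass = batch − LOI = 2548 − 428.1 = 2120 t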